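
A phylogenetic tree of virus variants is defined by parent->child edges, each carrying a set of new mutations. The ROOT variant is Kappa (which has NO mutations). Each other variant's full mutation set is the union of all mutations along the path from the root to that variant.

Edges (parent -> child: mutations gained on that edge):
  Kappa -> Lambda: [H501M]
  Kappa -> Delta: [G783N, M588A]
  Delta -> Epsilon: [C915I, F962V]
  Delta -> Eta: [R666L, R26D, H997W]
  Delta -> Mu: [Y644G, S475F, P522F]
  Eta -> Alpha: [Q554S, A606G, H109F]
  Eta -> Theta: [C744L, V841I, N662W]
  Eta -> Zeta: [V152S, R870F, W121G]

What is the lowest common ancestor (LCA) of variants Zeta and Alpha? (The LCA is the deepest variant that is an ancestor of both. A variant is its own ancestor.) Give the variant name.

Answer: Eta

Derivation:
Path from root to Zeta: Kappa -> Delta -> Eta -> Zeta
  ancestors of Zeta: {Kappa, Delta, Eta, Zeta}
Path from root to Alpha: Kappa -> Delta -> Eta -> Alpha
  ancestors of Alpha: {Kappa, Delta, Eta, Alpha}
Common ancestors: {Kappa, Delta, Eta}
Walk up from Alpha: Alpha (not in ancestors of Zeta), Eta (in ancestors of Zeta), Delta (in ancestors of Zeta), Kappa (in ancestors of Zeta)
Deepest common ancestor (LCA) = Eta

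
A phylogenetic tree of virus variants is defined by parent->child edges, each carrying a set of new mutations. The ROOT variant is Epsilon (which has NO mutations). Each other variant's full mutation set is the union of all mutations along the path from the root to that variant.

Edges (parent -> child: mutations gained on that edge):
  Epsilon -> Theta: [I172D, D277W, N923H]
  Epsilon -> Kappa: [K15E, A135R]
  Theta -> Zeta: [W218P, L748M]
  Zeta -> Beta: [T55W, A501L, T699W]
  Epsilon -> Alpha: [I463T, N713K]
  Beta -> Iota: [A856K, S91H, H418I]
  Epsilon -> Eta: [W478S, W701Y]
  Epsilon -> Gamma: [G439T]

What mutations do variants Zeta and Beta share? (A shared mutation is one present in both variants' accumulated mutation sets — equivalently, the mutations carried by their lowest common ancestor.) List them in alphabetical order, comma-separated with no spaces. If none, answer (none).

Answer: D277W,I172D,L748M,N923H,W218P

Derivation:
Accumulating mutations along path to Zeta:
  At Epsilon: gained [] -> total []
  At Theta: gained ['I172D', 'D277W', 'N923H'] -> total ['D277W', 'I172D', 'N923H']
  At Zeta: gained ['W218P', 'L748M'] -> total ['D277W', 'I172D', 'L748M', 'N923H', 'W218P']
Mutations(Zeta) = ['D277W', 'I172D', 'L748M', 'N923H', 'W218P']
Accumulating mutations along path to Beta:
  At Epsilon: gained [] -> total []
  At Theta: gained ['I172D', 'D277W', 'N923H'] -> total ['D277W', 'I172D', 'N923H']
  At Zeta: gained ['W218P', 'L748M'] -> total ['D277W', 'I172D', 'L748M', 'N923H', 'W218P']
  At Beta: gained ['T55W', 'A501L', 'T699W'] -> total ['A501L', 'D277W', 'I172D', 'L748M', 'N923H', 'T55W', 'T699W', 'W218P']
Mutations(Beta) = ['A501L', 'D277W', 'I172D', 'L748M', 'N923H', 'T55W', 'T699W', 'W218P']
Intersection: ['D277W', 'I172D', 'L748M', 'N923H', 'W218P'] ∩ ['A501L', 'D277W', 'I172D', 'L748M', 'N923H', 'T55W', 'T699W', 'W218P'] = ['D277W', 'I172D', 'L748M', 'N923H', 'W218P']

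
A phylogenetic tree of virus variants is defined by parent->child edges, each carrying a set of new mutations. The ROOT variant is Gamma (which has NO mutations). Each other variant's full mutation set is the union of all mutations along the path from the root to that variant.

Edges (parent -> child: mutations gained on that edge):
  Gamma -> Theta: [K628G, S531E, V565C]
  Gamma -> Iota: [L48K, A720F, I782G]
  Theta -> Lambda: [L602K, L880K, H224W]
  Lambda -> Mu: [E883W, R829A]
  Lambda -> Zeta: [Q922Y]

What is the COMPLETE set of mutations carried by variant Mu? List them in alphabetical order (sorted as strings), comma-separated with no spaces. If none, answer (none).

Answer: E883W,H224W,K628G,L602K,L880K,R829A,S531E,V565C

Derivation:
At Gamma: gained [] -> total []
At Theta: gained ['K628G', 'S531E', 'V565C'] -> total ['K628G', 'S531E', 'V565C']
At Lambda: gained ['L602K', 'L880K', 'H224W'] -> total ['H224W', 'K628G', 'L602K', 'L880K', 'S531E', 'V565C']
At Mu: gained ['E883W', 'R829A'] -> total ['E883W', 'H224W', 'K628G', 'L602K', 'L880K', 'R829A', 'S531E', 'V565C']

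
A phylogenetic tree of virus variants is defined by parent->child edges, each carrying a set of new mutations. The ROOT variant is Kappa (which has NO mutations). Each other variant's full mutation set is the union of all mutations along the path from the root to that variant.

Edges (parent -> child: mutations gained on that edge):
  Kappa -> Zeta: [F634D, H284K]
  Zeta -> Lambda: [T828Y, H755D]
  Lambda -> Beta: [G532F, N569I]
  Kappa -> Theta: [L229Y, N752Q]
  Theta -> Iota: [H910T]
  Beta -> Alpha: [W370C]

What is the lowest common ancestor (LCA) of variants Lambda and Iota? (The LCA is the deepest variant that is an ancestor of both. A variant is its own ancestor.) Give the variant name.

Answer: Kappa

Derivation:
Path from root to Lambda: Kappa -> Zeta -> Lambda
  ancestors of Lambda: {Kappa, Zeta, Lambda}
Path from root to Iota: Kappa -> Theta -> Iota
  ancestors of Iota: {Kappa, Theta, Iota}
Common ancestors: {Kappa}
Walk up from Iota: Iota (not in ancestors of Lambda), Theta (not in ancestors of Lambda), Kappa (in ancestors of Lambda)
Deepest common ancestor (LCA) = Kappa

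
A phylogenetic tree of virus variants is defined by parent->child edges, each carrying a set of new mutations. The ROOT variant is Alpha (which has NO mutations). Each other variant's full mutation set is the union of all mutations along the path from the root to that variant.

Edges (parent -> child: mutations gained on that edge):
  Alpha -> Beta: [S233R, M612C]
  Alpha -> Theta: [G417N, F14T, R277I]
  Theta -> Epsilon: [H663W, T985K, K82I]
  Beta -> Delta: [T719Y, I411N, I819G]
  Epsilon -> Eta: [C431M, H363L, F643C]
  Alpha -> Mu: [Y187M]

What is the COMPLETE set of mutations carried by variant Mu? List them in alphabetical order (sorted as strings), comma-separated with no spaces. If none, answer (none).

At Alpha: gained [] -> total []
At Mu: gained ['Y187M'] -> total ['Y187M']

Answer: Y187M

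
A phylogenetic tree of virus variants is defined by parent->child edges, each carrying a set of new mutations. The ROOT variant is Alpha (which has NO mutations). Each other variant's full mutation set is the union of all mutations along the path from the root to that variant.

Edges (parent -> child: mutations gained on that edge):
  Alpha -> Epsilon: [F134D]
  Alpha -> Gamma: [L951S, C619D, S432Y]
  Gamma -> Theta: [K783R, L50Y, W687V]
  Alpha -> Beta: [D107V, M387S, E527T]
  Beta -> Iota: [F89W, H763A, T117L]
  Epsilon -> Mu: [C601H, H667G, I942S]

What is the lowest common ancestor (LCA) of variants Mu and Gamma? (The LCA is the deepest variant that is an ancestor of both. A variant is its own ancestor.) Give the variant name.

Path from root to Mu: Alpha -> Epsilon -> Mu
  ancestors of Mu: {Alpha, Epsilon, Mu}
Path from root to Gamma: Alpha -> Gamma
  ancestors of Gamma: {Alpha, Gamma}
Common ancestors: {Alpha}
Walk up from Gamma: Gamma (not in ancestors of Mu), Alpha (in ancestors of Mu)
Deepest common ancestor (LCA) = Alpha

Answer: Alpha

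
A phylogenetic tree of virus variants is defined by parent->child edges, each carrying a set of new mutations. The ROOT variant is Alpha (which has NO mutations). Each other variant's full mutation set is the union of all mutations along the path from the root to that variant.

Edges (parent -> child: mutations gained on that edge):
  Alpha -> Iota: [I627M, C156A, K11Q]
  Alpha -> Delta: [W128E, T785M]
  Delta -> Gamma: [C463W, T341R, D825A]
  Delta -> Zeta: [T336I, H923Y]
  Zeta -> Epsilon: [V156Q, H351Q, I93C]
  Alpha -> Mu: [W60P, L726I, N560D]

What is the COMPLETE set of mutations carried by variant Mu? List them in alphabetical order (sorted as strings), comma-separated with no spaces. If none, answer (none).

At Alpha: gained [] -> total []
At Mu: gained ['W60P', 'L726I', 'N560D'] -> total ['L726I', 'N560D', 'W60P']

Answer: L726I,N560D,W60P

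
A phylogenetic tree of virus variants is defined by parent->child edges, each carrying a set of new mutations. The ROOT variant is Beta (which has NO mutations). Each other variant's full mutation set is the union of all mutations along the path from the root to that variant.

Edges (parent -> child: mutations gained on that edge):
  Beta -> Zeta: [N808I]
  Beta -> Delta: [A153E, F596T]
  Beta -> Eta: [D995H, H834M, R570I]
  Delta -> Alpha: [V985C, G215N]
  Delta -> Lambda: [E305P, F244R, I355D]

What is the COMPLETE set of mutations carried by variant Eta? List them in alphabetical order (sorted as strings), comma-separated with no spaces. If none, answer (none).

Answer: D995H,H834M,R570I

Derivation:
At Beta: gained [] -> total []
At Eta: gained ['D995H', 'H834M', 'R570I'] -> total ['D995H', 'H834M', 'R570I']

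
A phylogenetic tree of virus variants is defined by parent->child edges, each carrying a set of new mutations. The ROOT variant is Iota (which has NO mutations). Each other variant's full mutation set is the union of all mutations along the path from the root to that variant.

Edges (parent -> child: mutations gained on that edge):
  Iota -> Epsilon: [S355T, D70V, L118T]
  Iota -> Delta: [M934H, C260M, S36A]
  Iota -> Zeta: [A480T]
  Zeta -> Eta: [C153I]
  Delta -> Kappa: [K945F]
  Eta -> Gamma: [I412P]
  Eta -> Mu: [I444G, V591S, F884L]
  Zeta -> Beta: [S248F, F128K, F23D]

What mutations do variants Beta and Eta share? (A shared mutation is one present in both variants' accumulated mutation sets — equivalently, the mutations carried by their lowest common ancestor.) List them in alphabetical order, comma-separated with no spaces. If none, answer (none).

Answer: A480T

Derivation:
Accumulating mutations along path to Beta:
  At Iota: gained [] -> total []
  At Zeta: gained ['A480T'] -> total ['A480T']
  At Beta: gained ['S248F', 'F128K', 'F23D'] -> total ['A480T', 'F128K', 'F23D', 'S248F']
Mutations(Beta) = ['A480T', 'F128K', 'F23D', 'S248F']
Accumulating mutations along path to Eta:
  At Iota: gained [] -> total []
  At Zeta: gained ['A480T'] -> total ['A480T']
  At Eta: gained ['C153I'] -> total ['A480T', 'C153I']
Mutations(Eta) = ['A480T', 'C153I']
Intersection: ['A480T', 'F128K', 'F23D', 'S248F'] ∩ ['A480T', 'C153I'] = ['A480T']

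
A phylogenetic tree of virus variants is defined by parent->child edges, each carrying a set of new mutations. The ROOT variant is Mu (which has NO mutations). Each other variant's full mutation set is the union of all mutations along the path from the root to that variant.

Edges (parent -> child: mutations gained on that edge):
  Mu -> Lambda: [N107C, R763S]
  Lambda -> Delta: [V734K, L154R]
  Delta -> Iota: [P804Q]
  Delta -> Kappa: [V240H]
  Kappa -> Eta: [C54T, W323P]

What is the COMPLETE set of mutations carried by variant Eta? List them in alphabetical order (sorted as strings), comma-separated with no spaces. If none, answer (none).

At Mu: gained [] -> total []
At Lambda: gained ['N107C', 'R763S'] -> total ['N107C', 'R763S']
At Delta: gained ['V734K', 'L154R'] -> total ['L154R', 'N107C', 'R763S', 'V734K']
At Kappa: gained ['V240H'] -> total ['L154R', 'N107C', 'R763S', 'V240H', 'V734K']
At Eta: gained ['C54T', 'W323P'] -> total ['C54T', 'L154R', 'N107C', 'R763S', 'V240H', 'V734K', 'W323P']

Answer: C54T,L154R,N107C,R763S,V240H,V734K,W323P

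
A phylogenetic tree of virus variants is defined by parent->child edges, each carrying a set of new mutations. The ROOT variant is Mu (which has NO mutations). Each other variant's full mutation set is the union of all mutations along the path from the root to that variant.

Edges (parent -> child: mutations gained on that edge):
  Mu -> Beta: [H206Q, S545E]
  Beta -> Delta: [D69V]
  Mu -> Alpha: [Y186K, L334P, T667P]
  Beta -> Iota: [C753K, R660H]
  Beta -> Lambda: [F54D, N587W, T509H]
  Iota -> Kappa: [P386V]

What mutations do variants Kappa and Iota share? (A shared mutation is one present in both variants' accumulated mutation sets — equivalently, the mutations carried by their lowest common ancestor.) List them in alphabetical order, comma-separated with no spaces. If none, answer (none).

Answer: C753K,H206Q,R660H,S545E

Derivation:
Accumulating mutations along path to Kappa:
  At Mu: gained [] -> total []
  At Beta: gained ['H206Q', 'S545E'] -> total ['H206Q', 'S545E']
  At Iota: gained ['C753K', 'R660H'] -> total ['C753K', 'H206Q', 'R660H', 'S545E']
  At Kappa: gained ['P386V'] -> total ['C753K', 'H206Q', 'P386V', 'R660H', 'S545E']
Mutations(Kappa) = ['C753K', 'H206Q', 'P386V', 'R660H', 'S545E']
Accumulating mutations along path to Iota:
  At Mu: gained [] -> total []
  At Beta: gained ['H206Q', 'S545E'] -> total ['H206Q', 'S545E']
  At Iota: gained ['C753K', 'R660H'] -> total ['C753K', 'H206Q', 'R660H', 'S545E']
Mutations(Iota) = ['C753K', 'H206Q', 'R660H', 'S545E']
Intersection: ['C753K', 'H206Q', 'P386V', 'R660H', 'S545E'] ∩ ['C753K', 'H206Q', 'R660H', 'S545E'] = ['C753K', 'H206Q', 'R660H', 'S545E']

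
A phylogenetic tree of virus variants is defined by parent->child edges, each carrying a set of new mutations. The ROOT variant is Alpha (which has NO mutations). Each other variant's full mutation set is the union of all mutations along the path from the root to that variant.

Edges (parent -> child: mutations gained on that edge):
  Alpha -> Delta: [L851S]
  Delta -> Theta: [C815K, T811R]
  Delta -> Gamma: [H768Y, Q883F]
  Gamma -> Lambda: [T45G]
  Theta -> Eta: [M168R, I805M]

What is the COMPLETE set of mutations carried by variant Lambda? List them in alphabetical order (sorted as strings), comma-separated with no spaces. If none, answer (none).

Answer: H768Y,L851S,Q883F,T45G

Derivation:
At Alpha: gained [] -> total []
At Delta: gained ['L851S'] -> total ['L851S']
At Gamma: gained ['H768Y', 'Q883F'] -> total ['H768Y', 'L851S', 'Q883F']
At Lambda: gained ['T45G'] -> total ['H768Y', 'L851S', 'Q883F', 'T45G']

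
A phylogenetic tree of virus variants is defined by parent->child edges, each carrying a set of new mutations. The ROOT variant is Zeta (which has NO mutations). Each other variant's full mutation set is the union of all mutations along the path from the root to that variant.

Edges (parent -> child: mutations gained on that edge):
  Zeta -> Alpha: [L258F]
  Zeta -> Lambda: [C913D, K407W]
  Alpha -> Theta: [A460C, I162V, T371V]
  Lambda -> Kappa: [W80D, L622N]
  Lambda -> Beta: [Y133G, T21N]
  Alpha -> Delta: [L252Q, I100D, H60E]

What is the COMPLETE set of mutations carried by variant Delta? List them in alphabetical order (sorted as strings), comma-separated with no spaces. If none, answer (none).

Answer: H60E,I100D,L252Q,L258F

Derivation:
At Zeta: gained [] -> total []
At Alpha: gained ['L258F'] -> total ['L258F']
At Delta: gained ['L252Q', 'I100D', 'H60E'] -> total ['H60E', 'I100D', 'L252Q', 'L258F']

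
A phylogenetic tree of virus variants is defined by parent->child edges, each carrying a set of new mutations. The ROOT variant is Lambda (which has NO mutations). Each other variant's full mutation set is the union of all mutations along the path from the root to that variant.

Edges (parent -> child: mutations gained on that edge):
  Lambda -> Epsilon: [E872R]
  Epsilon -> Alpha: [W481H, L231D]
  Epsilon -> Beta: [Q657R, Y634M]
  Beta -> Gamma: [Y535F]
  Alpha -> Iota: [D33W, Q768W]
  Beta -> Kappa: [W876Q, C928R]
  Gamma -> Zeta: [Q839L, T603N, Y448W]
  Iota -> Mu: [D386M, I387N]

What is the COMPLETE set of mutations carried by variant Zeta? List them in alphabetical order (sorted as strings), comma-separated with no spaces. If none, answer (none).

At Lambda: gained [] -> total []
At Epsilon: gained ['E872R'] -> total ['E872R']
At Beta: gained ['Q657R', 'Y634M'] -> total ['E872R', 'Q657R', 'Y634M']
At Gamma: gained ['Y535F'] -> total ['E872R', 'Q657R', 'Y535F', 'Y634M']
At Zeta: gained ['Q839L', 'T603N', 'Y448W'] -> total ['E872R', 'Q657R', 'Q839L', 'T603N', 'Y448W', 'Y535F', 'Y634M']

Answer: E872R,Q657R,Q839L,T603N,Y448W,Y535F,Y634M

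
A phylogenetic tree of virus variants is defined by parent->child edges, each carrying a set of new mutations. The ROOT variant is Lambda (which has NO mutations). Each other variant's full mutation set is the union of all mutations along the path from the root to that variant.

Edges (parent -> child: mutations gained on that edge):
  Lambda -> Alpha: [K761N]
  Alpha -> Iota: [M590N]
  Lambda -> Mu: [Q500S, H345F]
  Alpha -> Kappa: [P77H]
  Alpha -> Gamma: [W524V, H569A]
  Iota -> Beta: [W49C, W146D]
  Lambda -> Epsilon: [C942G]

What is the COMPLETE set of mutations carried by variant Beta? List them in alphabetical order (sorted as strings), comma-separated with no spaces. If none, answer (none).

At Lambda: gained [] -> total []
At Alpha: gained ['K761N'] -> total ['K761N']
At Iota: gained ['M590N'] -> total ['K761N', 'M590N']
At Beta: gained ['W49C', 'W146D'] -> total ['K761N', 'M590N', 'W146D', 'W49C']

Answer: K761N,M590N,W146D,W49C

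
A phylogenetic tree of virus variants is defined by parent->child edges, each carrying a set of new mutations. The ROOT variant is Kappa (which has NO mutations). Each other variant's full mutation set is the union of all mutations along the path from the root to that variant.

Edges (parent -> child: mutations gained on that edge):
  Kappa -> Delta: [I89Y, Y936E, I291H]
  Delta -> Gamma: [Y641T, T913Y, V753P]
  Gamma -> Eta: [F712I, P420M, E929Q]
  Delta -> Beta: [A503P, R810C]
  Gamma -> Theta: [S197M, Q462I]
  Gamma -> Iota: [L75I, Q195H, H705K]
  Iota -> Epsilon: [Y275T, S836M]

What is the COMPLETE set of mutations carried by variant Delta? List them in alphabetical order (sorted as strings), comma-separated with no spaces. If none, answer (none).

At Kappa: gained [] -> total []
At Delta: gained ['I89Y', 'Y936E', 'I291H'] -> total ['I291H', 'I89Y', 'Y936E']

Answer: I291H,I89Y,Y936E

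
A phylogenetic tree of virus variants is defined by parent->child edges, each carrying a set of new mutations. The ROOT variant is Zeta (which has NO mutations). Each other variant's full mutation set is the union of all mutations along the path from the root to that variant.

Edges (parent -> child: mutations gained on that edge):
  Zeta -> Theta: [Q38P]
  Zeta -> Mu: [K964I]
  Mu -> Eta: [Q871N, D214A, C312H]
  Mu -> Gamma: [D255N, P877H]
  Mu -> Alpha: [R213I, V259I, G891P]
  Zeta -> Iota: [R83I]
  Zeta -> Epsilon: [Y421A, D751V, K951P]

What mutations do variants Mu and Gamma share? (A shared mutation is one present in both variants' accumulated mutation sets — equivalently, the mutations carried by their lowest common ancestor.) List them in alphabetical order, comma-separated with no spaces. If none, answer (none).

Answer: K964I

Derivation:
Accumulating mutations along path to Mu:
  At Zeta: gained [] -> total []
  At Mu: gained ['K964I'] -> total ['K964I']
Mutations(Mu) = ['K964I']
Accumulating mutations along path to Gamma:
  At Zeta: gained [] -> total []
  At Mu: gained ['K964I'] -> total ['K964I']
  At Gamma: gained ['D255N', 'P877H'] -> total ['D255N', 'K964I', 'P877H']
Mutations(Gamma) = ['D255N', 'K964I', 'P877H']
Intersection: ['K964I'] ∩ ['D255N', 'K964I', 'P877H'] = ['K964I']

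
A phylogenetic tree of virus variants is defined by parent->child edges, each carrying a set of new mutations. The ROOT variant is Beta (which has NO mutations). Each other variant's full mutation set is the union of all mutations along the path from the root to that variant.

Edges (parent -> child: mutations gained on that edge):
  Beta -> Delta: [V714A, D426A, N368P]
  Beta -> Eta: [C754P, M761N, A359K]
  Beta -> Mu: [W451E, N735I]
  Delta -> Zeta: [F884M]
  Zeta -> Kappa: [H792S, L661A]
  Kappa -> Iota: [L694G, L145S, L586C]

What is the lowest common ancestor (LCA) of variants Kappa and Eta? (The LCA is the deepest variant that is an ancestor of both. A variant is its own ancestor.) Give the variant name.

Answer: Beta

Derivation:
Path from root to Kappa: Beta -> Delta -> Zeta -> Kappa
  ancestors of Kappa: {Beta, Delta, Zeta, Kappa}
Path from root to Eta: Beta -> Eta
  ancestors of Eta: {Beta, Eta}
Common ancestors: {Beta}
Walk up from Eta: Eta (not in ancestors of Kappa), Beta (in ancestors of Kappa)
Deepest common ancestor (LCA) = Beta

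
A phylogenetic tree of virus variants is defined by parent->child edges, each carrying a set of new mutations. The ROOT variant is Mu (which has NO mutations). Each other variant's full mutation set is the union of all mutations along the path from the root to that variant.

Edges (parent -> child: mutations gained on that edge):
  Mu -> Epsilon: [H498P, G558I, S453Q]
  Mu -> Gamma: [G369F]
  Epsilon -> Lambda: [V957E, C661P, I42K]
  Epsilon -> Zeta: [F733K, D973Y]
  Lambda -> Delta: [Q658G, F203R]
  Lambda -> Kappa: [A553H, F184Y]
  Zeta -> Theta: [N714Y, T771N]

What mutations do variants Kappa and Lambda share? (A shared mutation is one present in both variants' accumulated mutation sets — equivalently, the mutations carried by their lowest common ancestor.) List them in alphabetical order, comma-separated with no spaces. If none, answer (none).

Accumulating mutations along path to Kappa:
  At Mu: gained [] -> total []
  At Epsilon: gained ['H498P', 'G558I', 'S453Q'] -> total ['G558I', 'H498P', 'S453Q']
  At Lambda: gained ['V957E', 'C661P', 'I42K'] -> total ['C661P', 'G558I', 'H498P', 'I42K', 'S453Q', 'V957E']
  At Kappa: gained ['A553H', 'F184Y'] -> total ['A553H', 'C661P', 'F184Y', 'G558I', 'H498P', 'I42K', 'S453Q', 'V957E']
Mutations(Kappa) = ['A553H', 'C661P', 'F184Y', 'G558I', 'H498P', 'I42K', 'S453Q', 'V957E']
Accumulating mutations along path to Lambda:
  At Mu: gained [] -> total []
  At Epsilon: gained ['H498P', 'G558I', 'S453Q'] -> total ['G558I', 'H498P', 'S453Q']
  At Lambda: gained ['V957E', 'C661P', 'I42K'] -> total ['C661P', 'G558I', 'H498P', 'I42K', 'S453Q', 'V957E']
Mutations(Lambda) = ['C661P', 'G558I', 'H498P', 'I42K', 'S453Q', 'V957E']
Intersection: ['A553H', 'C661P', 'F184Y', 'G558I', 'H498P', 'I42K', 'S453Q', 'V957E'] ∩ ['C661P', 'G558I', 'H498P', 'I42K', 'S453Q', 'V957E'] = ['C661P', 'G558I', 'H498P', 'I42K', 'S453Q', 'V957E']

Answer: C661P,G558I,H498P,I42K,S453Q,V957E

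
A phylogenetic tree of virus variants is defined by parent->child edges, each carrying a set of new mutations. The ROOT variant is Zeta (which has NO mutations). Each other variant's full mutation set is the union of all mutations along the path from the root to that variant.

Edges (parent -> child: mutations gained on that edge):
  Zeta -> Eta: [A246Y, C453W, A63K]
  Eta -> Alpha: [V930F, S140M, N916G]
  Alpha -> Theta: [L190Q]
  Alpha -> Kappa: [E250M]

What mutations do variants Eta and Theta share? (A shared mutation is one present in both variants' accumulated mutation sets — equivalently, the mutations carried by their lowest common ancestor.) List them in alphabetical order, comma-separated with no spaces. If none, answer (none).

Answer: A246Y,A63K,C453W

Derivation:
Accumulating mutations along path to Eta:
  At Zeta: gained [] -> total []
  At Eta: gained ['A246Y', 'C453W', 'A63K'] -> total ['A246Y', 'A63K', 'C453W']
Mutations(Eta) = ['A246Y', 'A63K', 'C453W']
Accumulating mutations along path to Theta:
  At Zeta: gained [] -> total []
  At Eta: gained ['A246Y', 'C453W', 'A63K'] -> total ['A246Y', 'A63K', 'C453W']
  At Alpha: gained ['V930F', 'S140M', 'N916G'] -> total ['A246Y', 'A63K', 'C453W', 'N916G', 'S140M', 'V930F']
  At Theta: gained ['L190Q'] -> total ['A246Y', 'A63K', 'C453W', 'L190Q', 'N916G', 'S140M', 'V930F']
Mutations(Theta) = ['A246Y', 'A63K', 'C453W', 'L190Q', 'N916G', 'S140M', 'V930F']
Intersection: ['A246Y', 'A63K', 'C453W'] ∩ ['A246Y', 'A63K', 'C453W', 'L190Q', 'N916G', 'S140M', 'V930F'] = ['A246Y', 'A63K', 'C453W']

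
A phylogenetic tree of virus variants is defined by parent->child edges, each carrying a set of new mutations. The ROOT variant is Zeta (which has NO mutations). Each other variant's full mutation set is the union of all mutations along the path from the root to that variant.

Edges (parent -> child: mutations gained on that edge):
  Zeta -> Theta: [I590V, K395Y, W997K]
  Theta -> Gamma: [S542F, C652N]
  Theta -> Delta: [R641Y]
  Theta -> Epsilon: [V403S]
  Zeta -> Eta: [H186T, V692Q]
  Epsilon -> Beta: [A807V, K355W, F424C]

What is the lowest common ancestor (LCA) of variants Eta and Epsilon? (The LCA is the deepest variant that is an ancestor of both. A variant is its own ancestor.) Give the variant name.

Answer: Zeta

Derivation:
Path from root to Eta: Zeta -> Eta
  ancestors of Eta: {Zeta, Eta}
Path from root to Epsilon: Zeta -> Theta -> Epsilon
  ancestors of Epsilon: {Zeta, Theta, Epsilon}
Common ancestors: {Zeta}
Walk up from Epsilon: Epsilon (not in ancestors of Eta), Theta (not in ancestors of Eta), Zeta (in ancestors of Eta)
Deepest common ancestor (LCA) = Zeta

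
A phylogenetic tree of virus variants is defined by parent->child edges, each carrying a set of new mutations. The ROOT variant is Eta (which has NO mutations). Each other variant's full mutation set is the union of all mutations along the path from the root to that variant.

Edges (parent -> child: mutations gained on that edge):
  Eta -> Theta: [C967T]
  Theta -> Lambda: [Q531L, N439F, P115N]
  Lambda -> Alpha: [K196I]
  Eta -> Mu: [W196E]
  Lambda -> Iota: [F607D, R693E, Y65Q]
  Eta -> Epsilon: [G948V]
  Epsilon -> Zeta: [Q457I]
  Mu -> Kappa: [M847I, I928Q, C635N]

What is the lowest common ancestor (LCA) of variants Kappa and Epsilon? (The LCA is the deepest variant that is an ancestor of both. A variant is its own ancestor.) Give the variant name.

Answer: Eta

Derivation:
Path from root to Kappa: Eta -> Mu -> Kappa
  ancestors of Kappa: {Eta, Mu, Kappa}
Path from root to Epsilon: Eta -> Epsilon
  ancestors of Epsilon: {Eta, Epsilon}
Common ancestors: {Eta}
Walk up from Epsilon: Epsilon (not in ancestors of Kappa), Eta (in ancestors of Kappa)
Deepest common ancestor (LCA) = Eta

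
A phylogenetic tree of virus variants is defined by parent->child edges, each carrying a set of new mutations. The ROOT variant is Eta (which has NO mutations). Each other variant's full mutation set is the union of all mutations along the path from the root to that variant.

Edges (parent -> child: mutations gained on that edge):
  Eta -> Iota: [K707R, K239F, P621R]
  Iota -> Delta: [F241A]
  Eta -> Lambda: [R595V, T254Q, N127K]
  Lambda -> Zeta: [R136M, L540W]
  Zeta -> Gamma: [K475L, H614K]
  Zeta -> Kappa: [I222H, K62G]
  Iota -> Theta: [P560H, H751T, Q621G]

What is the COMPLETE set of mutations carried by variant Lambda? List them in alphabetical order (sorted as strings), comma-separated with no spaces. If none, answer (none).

At Eta: gained [] -> total []
At Lambda: gained ['R595V', 'T254Q', 'N127K'] -> total ['N127K', 'R595V', 'T254Q']

Answer: N127K,R595V,T254Q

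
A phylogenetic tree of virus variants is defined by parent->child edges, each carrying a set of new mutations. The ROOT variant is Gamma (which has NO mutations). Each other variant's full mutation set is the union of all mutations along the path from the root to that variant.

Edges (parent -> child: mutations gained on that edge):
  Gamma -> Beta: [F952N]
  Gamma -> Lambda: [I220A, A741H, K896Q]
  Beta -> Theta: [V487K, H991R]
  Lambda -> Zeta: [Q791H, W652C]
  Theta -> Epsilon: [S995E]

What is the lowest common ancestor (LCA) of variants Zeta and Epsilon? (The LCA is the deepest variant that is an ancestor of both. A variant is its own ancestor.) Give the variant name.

Answer: Gamma

Derivation:
Path from root to Zeta: Gamma -> Lambda -> Zeta
  ancestors of Zeta: {Gamma, Lambda, Zeta}
Path from root to Epsilon: Gamma -> Beta -> Theta -> Epsilon
  ancestors of Epsilon: {Gamma, Beta, Theta, Epsilon}
Common ancestors: {Gamma}
Walk up from Epsilon: Epsilon (not in ancestors of Zeta), Theta (not in ancestors of Zeta), Beta (not in ancestors of Zeta), Gamma (in ancestors of Zeta)
Deepest common ancestor (LCA) = Gamma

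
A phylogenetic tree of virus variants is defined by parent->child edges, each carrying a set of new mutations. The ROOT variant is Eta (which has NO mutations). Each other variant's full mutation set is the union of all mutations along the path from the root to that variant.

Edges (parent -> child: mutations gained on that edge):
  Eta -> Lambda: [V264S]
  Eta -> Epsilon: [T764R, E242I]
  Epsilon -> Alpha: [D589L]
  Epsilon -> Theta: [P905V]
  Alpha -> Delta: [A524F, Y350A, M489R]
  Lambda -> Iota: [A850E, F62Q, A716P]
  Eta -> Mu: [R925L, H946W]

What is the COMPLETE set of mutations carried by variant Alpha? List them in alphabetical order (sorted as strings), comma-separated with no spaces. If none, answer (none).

At Eta: gained [] -> total []
At Epsilon: gained ['T764R', 'E242I'] -> total ['E242I', 'T764R']
At Alpha: gained ['D589L'] -> total ['D589L', 'E242I', 'T764R']

Answer: D589L,E242I,T764R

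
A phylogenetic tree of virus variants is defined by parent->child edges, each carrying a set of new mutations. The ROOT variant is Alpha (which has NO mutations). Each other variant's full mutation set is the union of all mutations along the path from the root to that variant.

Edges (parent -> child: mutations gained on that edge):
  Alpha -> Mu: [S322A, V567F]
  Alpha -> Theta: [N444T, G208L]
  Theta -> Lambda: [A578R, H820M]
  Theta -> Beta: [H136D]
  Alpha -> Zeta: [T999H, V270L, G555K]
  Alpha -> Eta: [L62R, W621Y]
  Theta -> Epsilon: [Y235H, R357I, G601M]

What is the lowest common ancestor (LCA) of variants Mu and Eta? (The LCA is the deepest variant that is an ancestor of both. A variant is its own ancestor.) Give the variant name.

Answer: Alpha

Derivation:
Path from root to Mu: Alpha -> Mu
  ancestors of Mu: {Alpha, Mu}
Path from root to Eta: Alpha -> Eta
  ancestors of Eta: {Alpha, Eta}
Common ancestors: {Alpha}
Walk up from Eta: Eta (not in ancestors of Mu), Alpha (in ancestors of Mu)
Deepest common ancestor (LCA) = Alpha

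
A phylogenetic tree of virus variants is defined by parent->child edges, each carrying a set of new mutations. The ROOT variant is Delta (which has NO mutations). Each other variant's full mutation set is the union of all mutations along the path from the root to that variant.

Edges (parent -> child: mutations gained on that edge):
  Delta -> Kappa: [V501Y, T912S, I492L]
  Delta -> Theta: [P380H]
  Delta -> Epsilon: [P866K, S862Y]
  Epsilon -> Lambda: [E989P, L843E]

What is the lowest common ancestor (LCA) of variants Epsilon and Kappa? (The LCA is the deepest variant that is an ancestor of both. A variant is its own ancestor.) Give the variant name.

Answer: Delta

Derivation:
Path from root to Epsilon: Delta -> Epsilon
  ancestors of Epsilon: {Delta, Epsilon}
Path from root to Kappa: Delta -> Kappa
  ancestors of Kappa: {Delta, Kappa}
Common ancestors: {Delta}
Walk up from Kappa: Kappa (not in ancestors of Epsilon), Delta (in ancestors of Epsilon)
Deepest common ancestor (LCA) = Delta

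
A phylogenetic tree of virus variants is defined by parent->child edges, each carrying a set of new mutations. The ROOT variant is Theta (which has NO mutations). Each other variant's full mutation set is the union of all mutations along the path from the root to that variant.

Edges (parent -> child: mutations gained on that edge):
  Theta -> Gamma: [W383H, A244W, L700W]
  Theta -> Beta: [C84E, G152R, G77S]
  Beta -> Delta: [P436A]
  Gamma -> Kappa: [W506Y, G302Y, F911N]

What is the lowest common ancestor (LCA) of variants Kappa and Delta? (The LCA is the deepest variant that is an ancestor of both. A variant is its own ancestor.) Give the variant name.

Answer: Theta

Derivation:
Path from root to Kappa: Theta -> Gamma -> Kappa
  ancestors of Kappa: {Theta, Gamma, Kappa}
Path from root to Delta: Theta -> Beta -> Delta
  ancestors of Delta: {Theta, Beta, Delta}
Common ancestors: {Theta}
Walk up from Delta: Delta (not in ancestors of Kappa), Beta (not in ancestors of Kappa), Theta (in ancestors of Kappa)
Deepest common ancestor (LCA) = Theta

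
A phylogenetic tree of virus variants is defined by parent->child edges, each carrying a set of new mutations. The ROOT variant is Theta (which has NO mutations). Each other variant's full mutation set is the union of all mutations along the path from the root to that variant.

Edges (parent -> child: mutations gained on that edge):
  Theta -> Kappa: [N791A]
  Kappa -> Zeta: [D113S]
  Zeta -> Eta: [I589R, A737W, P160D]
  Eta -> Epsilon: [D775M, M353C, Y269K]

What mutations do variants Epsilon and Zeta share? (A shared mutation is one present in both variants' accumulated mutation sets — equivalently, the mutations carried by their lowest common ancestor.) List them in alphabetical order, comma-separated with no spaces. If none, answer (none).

Answer: D113S,N791A

Derivation:
Accumulating mutations along path to Epsilon:
  At Theta: gained [] -> total []
  At Kappa: gained ['N791A'] -> total ['N791A']
  At Zeta: gained ['D113S'] -> total ['D113S', 'N791A']
  At Eta: gained ['I589R', 'A737W', 'P160D'] -> total ['A737W', 'D113S', 'I589R', 'N791A', 'P160D']
  At Epsilon: gained ['D775M', 'M353C', 'Y269K'] -> total ['A737W', 'D113S', 'D775M', 'I589R', 'M353C', 'N791A', 'P160D', 'Y269K']
Mutations(Epsilon) = ['A737W', 'D113S', 'D775M', 'I589R', 'M353C', 'N791A', 'P160D', 'Y269K']
Accumulating mutations along path to Zeta:
  At Theta: gained [] -> total []
  At Kappa: gained ['N791A'] -> total ['N791A']
  At Zeta: gained ['D113S'] -> total ['D113S', 'N791A']
Mutations(Zeta) = ['D113S', 'N791A']
Intersection: ['A737W', 'D113S', 'D775M', 'I589R', 'M353C', 'N791A', 'P160D', 'Y269K'] ∩ ['D113S', 'N791A'] = ['D113S', 'N791A']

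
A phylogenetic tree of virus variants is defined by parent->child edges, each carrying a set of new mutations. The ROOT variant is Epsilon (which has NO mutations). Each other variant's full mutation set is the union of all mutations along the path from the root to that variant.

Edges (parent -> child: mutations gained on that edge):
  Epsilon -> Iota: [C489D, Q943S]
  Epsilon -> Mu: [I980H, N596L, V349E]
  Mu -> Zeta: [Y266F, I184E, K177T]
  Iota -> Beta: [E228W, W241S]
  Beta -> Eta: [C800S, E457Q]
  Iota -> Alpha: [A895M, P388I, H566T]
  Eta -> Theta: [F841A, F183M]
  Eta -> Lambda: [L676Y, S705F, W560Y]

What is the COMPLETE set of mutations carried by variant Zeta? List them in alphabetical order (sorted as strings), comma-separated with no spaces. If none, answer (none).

Answer: I184E,I980H,K177T,N596L,V349E,Y266F

Derivation:
At Epsilon: gained [] -> total []
At Mu: gained ['I980H', 'N596L', 'V349E'] -> total ['I980H', 'N596L', 'V349E']
At Zeta: gained ['Y266F', 'I184E', 'K177T'] -> total ['I184E', 'I980H', 'K177T', 'N596L', 'V349E', 'Y266F']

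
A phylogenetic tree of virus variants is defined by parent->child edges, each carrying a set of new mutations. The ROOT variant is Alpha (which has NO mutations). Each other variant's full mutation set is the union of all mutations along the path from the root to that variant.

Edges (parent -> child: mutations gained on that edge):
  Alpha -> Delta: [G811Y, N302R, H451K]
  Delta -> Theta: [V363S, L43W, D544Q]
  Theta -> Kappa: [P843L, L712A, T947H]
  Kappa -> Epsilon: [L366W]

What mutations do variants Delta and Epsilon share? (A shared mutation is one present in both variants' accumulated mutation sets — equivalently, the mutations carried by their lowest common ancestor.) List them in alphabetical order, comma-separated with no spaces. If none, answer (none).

Answer: G811Y,H451K,N302R

Derivation:
Accumulating mutations along path to Delta:
  At Alpha: gained [] -> total []
  At Delta: gained ['G811Y', 'N302R', 'H451K'] -> total ['G811Y', 'H451K', 'N302R']
Mutations(Delta) = ['G811Y', 'H451K', 'N302R']
Accumulating mutations along path to Epsilon:
  At Alpha: gained [] -> total []
  At Delta: gained ['G811Y', 'N302R', 'H451K'] -> total ['G811Y', 'H451K', 'N302R']
  At Theta: gained ['V363S', 'L43W', 'D544Q'] -> total ['D544Q', 'G811Y', 'H451K', 'L43W', 'N302R', 'V363S']
  At Kappa: gained ['P843L', 'L712A', 'T947H'] -> total ['D544Q', 'G811Y', 'H451K', 'L43W', 'L712A', 'N302R', 'P843L', 'T947H', 'V363S']
  At Epsilon: gained ['L366W'] -> total ['D544Q', 'G811Y', 'H451K', 'L366W', 'L43W', 'L712A', 'N302R', 'P843L', 'T947H', 'V363S']
Mutations(Epsilon) = ['D544Q', 'G811Y', 'H451K', 'L366W', 'L43W', 'L712A', 'N302R', 'P843L', 'T947H', 'V363S']
Intersection: ['G811Y', 'H451K', 'N302R'] ∩ ['D544Q', 'G811Y', 'H451K', 'L366W', 'L43W', 'L712A', 'N302R', 'P843L', 'T947H', 'V363S'] = ['G811Y', 'H451K', 'N302R']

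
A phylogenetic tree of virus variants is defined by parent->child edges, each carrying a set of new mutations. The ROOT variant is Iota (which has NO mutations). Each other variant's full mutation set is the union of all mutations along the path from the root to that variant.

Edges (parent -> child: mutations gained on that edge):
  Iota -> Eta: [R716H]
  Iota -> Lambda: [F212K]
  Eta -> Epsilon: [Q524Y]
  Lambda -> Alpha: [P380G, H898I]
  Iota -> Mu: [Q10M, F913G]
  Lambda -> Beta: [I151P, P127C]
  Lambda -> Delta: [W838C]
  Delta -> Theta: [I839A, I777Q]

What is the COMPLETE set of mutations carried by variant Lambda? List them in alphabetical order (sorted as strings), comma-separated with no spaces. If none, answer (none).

Answer: F212K

Derivation:
At Iota: gained [] -> total []
At Lambda: gained ['F212K'] -> total ['F212K']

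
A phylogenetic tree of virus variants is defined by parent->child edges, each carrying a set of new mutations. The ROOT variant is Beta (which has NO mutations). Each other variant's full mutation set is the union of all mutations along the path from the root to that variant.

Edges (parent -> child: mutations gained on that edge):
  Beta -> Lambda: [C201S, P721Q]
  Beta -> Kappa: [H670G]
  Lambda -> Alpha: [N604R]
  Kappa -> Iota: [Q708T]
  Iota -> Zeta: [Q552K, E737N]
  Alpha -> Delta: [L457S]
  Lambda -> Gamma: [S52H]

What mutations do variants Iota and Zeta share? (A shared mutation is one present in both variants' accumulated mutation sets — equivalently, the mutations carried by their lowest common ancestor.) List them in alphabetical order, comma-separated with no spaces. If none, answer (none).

Accumulating mutations along path to Iota:
  At Beta: gained [] -> total []
  At Kappa: gained ['H670G'] -> total ['H670G']
  At Iota: gained ['Q708T'] -> total ['H670G', 'Q708T']
Mutations(Iota) = ['H670G', 'Q708T']
Accumulating mutations along path to Zeta:
  At Beta: gained [] -> total []
  At Kappa: gained ['H670G'] -> total ['H670G']
  At Iota: gained ['Q708T'] -> total ['H670G', 'Q708T']
  At Zeta: gained ['Q552K', 'E737N'] -> total ['E737N', 'H670G', 'Q552K', 'Q708T']
Mutations(Zeta) = ['E737N', 'H670G', 'Q552K', 'Q708T']
Intersection: ['H670G', 'Q708T'] ∩ ['E737N', 'H670G', 'Q552K', 'Q708T'] = ['H670G', 'Q708T']

Answer: H670G,Q708T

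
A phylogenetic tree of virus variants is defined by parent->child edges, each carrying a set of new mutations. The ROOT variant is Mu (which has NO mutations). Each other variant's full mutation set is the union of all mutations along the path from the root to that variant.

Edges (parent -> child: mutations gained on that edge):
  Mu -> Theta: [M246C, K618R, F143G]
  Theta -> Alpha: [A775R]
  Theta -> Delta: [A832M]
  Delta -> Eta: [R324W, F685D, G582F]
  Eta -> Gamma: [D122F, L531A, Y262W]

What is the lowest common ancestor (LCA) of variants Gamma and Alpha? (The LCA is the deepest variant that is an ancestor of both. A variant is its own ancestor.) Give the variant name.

Answer: Theta

Derivation:
Path from root to Gamma: Mu -> Theta -> Delta -> Eta -> Gamma
  ancestors of Gamma: {Mu, Theta, Delta, Eta, Gamma}
Path from root to Alpha: Mu -> Theta -> Alpha
  ancestors of Alpha: {Mu, Theta, Alpha}
Common ancestors: {Mu, Theta}
Walk up from Alpha: Alpha (not in ancestors of Gamma), Theta (in ancestors of Gamma), Mu (in ancestors of Gamma)
Deepest common ancestor (LCA) = Theta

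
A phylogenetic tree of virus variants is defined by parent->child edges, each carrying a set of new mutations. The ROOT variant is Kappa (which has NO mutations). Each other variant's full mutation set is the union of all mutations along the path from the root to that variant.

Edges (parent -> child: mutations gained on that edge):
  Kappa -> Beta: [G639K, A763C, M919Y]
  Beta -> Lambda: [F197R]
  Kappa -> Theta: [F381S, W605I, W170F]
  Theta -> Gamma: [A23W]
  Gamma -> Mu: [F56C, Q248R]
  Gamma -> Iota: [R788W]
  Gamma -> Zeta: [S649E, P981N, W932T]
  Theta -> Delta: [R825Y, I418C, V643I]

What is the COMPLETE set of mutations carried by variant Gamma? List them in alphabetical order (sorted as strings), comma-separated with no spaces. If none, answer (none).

Answer: A23W,F381S,W170F,W605I

Derivation:
At Kappa: gained [] -> total []
At Theta: gained ['F381S', 'W605I', 'W170F'] -> total ['F381S', 'W170F', 'W605I']
At Gamma: gained ['A23W'] -> total ['A23W', 'F381S', 'W170F', 'W605I']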